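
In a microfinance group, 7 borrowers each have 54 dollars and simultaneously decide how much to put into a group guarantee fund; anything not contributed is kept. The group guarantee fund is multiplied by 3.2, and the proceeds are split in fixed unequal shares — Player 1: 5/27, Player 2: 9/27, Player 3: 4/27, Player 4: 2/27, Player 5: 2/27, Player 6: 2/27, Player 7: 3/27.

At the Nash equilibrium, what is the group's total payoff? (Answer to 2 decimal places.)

496.80 dollars

Each unit j contributes comes back to j as 3.2 × (j's share), so j prefers to contribute only if that share exceeds 1/3.2 = 0.3125; otherwise keeping the unit dominates.
The only share above 0.3125 is Player 2's 9/27, contributing 54; the remaining 6 contribute 0. Total contributed: 54.
The group guarantee fund pays out 3.2 × 54 = 172.80 in total (split across the unequal shares, but the aggregate is all that matters for the group sum).
The 6 free-riders keep 54 each, adding 324. Group total = 324 + 172.80 = 496.80.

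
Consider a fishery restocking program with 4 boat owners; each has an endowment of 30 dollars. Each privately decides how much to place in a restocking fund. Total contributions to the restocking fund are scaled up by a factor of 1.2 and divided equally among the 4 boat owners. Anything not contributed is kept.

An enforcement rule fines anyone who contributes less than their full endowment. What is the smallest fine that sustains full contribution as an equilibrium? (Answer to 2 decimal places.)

Given the others contribute fully, the best deviation is to contribute 0 (any partial contribution still incurs the fine and gives up units whose private return 0.3000 is below 1).
Deviating from 30 to 0 saves 30 dollars but forfeits the deviator's share of the drop in the restocking fund: 1.2/4 × 30 = 9.00.
So the deviation gain is 30 − 9.00 = 21.00, and the fine must be at least 21.00 dollars to wipe it out.

21.00 dollars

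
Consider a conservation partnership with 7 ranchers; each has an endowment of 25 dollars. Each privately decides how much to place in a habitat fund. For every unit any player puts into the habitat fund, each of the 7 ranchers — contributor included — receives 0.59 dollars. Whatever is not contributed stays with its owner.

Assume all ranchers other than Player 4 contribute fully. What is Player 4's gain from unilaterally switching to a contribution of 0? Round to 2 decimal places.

Switching from a contribution of 25 to 0 lets Player 4 keep an extra 25 dollars, but lowers the habitat fund by 25, which costs Player 4 their own share of that drop: 0.59 × 25 = 14.75.
Net gain = 25 − 14.75 = 10.25. The private return per contributed unit (0.59) is below 1, so free-riding is indeed the best response regardless of what the others do.

10.25 dollars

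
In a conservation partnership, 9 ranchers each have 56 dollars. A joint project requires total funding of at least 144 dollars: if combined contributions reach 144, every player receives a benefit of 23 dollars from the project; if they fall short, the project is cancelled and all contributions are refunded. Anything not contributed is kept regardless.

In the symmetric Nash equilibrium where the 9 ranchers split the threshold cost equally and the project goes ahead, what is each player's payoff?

Equal share of the threshold: 144/9 = 16.
At this profile no one gains by cutting their contribution: any cut drops the total below 144, the project is cancelled, contributions are refunded, and the deviator ends with 56, which is less than 56 − 16 + 23 = 63. Contributing more than 16 just wastes the excess. So contributing exactly 16 is a best response.
Each player's payoff: 56 − 16 + 23 = 63.

63 dollars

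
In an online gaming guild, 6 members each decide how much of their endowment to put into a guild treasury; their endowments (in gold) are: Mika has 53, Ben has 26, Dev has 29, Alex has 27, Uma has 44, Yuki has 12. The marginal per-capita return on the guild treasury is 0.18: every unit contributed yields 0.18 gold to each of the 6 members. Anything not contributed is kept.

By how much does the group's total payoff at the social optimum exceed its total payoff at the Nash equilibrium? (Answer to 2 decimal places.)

15.28 gold

The private return per contributed unit is 0.18 < 1 for everyone, so the Nash equilibrium is zero contribution and the group total is Σ E_j = 53 + 26 + 29 + 27 + 44 + 12 = 191.
Each contributed unit returns 1.080 to the group, so the social optimum is full contribution by everyone: group total = 1.080 × 191 = 206.28.
Efficiency loss = (1.080 − 1) × 191 = 15.28.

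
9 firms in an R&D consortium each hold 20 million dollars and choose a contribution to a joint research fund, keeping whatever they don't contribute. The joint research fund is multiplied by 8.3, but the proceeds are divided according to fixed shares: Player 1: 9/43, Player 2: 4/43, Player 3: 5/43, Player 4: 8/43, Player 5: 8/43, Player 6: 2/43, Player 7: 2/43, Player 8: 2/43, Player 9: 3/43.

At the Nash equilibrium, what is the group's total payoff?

Each unit j contributes comes back to j as 8.3 × (j's share), so j prefers to contribute only if that share exceeds 1/8.3 = 0.1205; otherwise keeping the unit dominates.
The shares above 0.1205 belong to Player 1, Player 4 and Player 5, contributing 20 each; the remaining 6 contribute 0. Total contributed: 60.
The joint research fund pays out 8.3 × 60 = 498.00 in total (split across the unequal shares, but the aggregate is all that matters for the group sum).
The 6 free-riders keep 20 each, adding 120. Group total = 120 + 498.00 = 618.00.

618.00 million dollars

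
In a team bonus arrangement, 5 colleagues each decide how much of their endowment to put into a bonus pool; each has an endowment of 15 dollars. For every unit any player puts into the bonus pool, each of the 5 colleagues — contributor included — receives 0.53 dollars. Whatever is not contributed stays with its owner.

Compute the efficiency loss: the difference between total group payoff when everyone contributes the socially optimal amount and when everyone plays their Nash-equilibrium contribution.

The private return per contributed unit is 0.53 < 1, so contributing 0 is dominant for every player. At the Nash equilibrium everyone keeps their 15, and the group total is 5 × 15 = 75.
Each contributed unit returns 2.650 to the group as a whole (0.53 to each of 5 players), which exceeds 1, so the social optimum is full contribution: group total = 2.650 × 75 = 198.75.
Efficiency loss = 198.75 − 75 = 123.75.

123.75 dollars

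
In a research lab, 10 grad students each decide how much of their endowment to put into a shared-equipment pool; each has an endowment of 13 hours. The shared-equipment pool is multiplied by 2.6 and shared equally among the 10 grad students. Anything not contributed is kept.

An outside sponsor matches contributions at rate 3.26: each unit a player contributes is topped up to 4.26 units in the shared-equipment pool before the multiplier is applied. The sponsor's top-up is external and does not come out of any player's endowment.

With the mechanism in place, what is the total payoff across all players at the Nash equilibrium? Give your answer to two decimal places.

1439.88 hours

The effective private return per unit is now 2.6 × 4.26 / 10 = 1.1076 > 1, so every player's dominant strategy flips to full contribution.
At the Nash equilibrium everyone contributes 13. Group total payoff = 2.6 × 4.26 × 130 = 1439.88.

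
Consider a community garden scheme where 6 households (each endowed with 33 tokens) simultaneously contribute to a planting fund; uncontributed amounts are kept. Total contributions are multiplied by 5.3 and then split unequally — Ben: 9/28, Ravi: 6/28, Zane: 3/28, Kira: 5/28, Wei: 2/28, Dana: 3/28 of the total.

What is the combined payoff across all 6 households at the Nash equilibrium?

Player j's private return per contributed unit is 5.3 × (j's share). Contributing is weakly dominant for j when that share is at least 1/5.3 = 0.1887, and contributing 0 is dominant otherwise.
Ben and Ravi are above the threshold, contributing 33 each; the remaining 4 contribute 0. Total contributed: 66.
The planting fund pays out 5.3 × 66 = 349.80 in total (split across the unequal shares, but the aggregate is all that matters for the group sum).
The 4 free-riders keep 33 each, adding 132. Group total = 132 + 349.80 = 481.80.

481.80 tokens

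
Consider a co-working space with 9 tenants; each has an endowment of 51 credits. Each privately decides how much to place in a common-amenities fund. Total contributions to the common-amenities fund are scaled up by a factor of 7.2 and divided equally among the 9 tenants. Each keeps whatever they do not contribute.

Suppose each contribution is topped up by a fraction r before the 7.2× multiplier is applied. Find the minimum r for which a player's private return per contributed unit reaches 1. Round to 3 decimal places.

0.250

With matching at rate r, one contributed unit becomes (1 + r) in the common-amenities fund and returns 7.2 × (1 + r) / 9 to the contributor.
Setting this equal to 1: 1 + r = 9/7.2 = 1.2500.
So the minimum matching rate is r = 1.2500 − 1 = 0.250.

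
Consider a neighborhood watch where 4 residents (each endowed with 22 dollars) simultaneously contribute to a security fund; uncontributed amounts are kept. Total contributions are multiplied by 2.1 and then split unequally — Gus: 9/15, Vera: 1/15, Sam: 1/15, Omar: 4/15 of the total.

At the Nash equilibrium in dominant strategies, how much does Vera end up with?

25.08 dollars

A player with share s gets back 2.1·s per unit contributed, so full contribution is dominant for anyone with s > 1/2.1 = 0.4762 and zero contribution is dominant for anyone below.
Only Gus (9/15) clears that bar, contributing 22; the remaining 3 contribute 0. Total contributed: 22.
Vera keeps 22 and receives 2.1 × 22 × 1/15 = 3.08 from the security fund, for a payoff of 25.08.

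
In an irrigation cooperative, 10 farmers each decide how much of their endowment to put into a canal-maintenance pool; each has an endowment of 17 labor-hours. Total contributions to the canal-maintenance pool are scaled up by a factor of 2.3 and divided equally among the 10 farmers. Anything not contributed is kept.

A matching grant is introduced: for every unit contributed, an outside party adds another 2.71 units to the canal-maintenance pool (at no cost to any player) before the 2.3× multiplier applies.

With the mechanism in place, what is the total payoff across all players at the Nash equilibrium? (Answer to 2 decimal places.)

170.00 labor-hours

Even with the mechanism, each unit contributed returns only 2.3 × 3.71 / 10 = 0.8533 per unit of net cost, so contributing nothing is still dominant.
At the Nash equilibrium no one contributes; group total payoff = 10 × 17 = 170.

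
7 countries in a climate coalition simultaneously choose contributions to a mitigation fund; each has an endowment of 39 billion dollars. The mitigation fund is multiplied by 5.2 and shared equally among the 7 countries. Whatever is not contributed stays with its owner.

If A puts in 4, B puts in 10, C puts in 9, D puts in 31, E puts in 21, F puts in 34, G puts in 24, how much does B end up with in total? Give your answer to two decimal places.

Total contributed: 4 + 10 + 9 + 31 + 21 + 34 + 24 = 133.
Each receives 5.2 × 133 / 7 = 98.80 from the mitigation fund.
B keeps 39 − 10 = 29, so B's payoff is 29 + 98.80 = 127.80.

127.80 billion dollars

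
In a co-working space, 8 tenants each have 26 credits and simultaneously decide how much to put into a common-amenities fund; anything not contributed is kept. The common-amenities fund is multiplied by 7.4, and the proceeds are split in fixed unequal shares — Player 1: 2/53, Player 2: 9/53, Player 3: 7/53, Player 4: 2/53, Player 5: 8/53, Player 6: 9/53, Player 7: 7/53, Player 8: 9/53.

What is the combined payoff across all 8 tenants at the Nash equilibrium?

For player j, contributing a unit is worthwhile iff 7.4 × (j's share) ≥ 1, i.e. iff j's share is at least 0.1351.
Player 2, Player 5, Player 6 and Player 8 clear that bar, contributing 26 each; the remaining 4 contribute 0. Total contributed: 104.
The common-amenities fund pays out 7.4 × 104 = 769.60 in total (split across the unequal shares, but the aggregate is all that matters for the group sum).
The 4 free-riders keep 26 each, adding 104. Group total = 104 + 769.60 = 873.60.

873.60 credits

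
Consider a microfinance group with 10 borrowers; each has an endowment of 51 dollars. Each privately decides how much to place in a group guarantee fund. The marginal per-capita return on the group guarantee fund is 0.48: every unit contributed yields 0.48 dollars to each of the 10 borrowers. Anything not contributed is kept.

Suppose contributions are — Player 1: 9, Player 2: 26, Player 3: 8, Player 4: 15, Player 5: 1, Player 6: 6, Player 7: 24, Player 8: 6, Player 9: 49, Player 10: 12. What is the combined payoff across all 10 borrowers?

1102.80 dollars

Total contributed: 9 + 26 + 8 + 15 + 1 + 6 + 24 + 6 + 49 + 12 = 156; total kept: 10 × 51 − 156 = 354.
The group guarantee fund pays out 0.48 × 10 × 156 = 748.80 in aggregate.
Group total = 354 + 748.80 = 1102.80.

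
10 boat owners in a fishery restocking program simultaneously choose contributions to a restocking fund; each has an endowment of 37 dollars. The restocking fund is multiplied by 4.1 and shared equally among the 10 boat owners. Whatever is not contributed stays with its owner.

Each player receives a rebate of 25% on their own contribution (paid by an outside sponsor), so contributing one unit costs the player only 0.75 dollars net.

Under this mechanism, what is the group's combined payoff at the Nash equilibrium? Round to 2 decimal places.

370.00 dollars

Even with the mechanism, each unit contributed returns only (4.1/10) / 0.75 = 0.5467 per unit of net cost, so contributing nothing is still dominant.
At the Nash equilibrium no one contributes; group total payoff = 10 × 37 = 370.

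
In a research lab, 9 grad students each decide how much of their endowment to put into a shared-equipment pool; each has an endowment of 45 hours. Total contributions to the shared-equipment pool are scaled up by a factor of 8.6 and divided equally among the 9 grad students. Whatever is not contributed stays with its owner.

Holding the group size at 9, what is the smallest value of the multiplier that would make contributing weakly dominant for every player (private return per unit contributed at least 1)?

9

A contributed unit returns (multiplier)/9 to its contributor.
This reaches 1 exactly when the multiplier is 9.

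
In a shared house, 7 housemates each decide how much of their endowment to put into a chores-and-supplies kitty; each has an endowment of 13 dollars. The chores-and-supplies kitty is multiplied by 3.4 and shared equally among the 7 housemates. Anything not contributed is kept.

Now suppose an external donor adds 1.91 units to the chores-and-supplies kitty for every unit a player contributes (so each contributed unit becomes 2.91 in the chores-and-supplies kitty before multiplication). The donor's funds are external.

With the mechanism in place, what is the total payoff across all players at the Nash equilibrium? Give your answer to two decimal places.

900.35 dollars

The effective private return per unit is now 3.4 × 2.91 / 7 = 1.4134 > 1, so every player's dominant strategy flips to full contribution.
So the Nash equilibrium is full contribution by all 7; the group earns 3.4 × 2.91 × 91 = 900.35.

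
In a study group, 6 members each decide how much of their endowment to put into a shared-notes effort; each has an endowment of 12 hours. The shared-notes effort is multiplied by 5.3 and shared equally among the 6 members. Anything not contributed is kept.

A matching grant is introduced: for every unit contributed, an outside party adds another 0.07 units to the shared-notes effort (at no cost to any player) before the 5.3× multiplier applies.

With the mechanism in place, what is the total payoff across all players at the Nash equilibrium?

72.00 hours

With the mechanism, a contributed unit returns 5.3 × 1.07 / 6 = 0.9452 per unit of net cost — still below 1 — so contributing 0 remains dominant for every player.
Everyone keeps their endowment and the group total is 6 × 12 = 72.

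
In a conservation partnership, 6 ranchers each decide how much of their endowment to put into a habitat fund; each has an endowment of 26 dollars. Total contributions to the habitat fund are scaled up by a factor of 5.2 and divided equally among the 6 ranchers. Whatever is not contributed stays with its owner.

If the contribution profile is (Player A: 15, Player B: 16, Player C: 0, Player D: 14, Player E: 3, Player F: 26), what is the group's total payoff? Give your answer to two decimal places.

466.80 dollars

Total contributed: 15 + 16 + 0 + 14 + 3 + 26 = 74; total kept: 6 × 26 − 74 = 82.
The habitat fund pays out 5.2 × 74 = 384.80 in aggregate.
Group total = 82 + 384.80 = 466.80.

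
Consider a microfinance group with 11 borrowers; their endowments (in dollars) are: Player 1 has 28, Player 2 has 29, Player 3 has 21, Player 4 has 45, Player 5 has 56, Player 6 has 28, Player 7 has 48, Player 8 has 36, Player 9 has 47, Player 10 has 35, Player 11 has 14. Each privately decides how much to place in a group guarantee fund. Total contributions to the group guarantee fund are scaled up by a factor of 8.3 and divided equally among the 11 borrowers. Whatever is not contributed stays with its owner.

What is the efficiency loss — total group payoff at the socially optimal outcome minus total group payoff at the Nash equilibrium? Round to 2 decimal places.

The private return per contributed unit is 8.3/11 = 0.7545 < 1 for every player regardless of endowment, so the Nash equilibrium is zero contribution and the group total is Σ E_j = 28 + 29 + 21 + 45 + 56 + 28 + 48 + 36 + 47 + 35 + 14 = 387.
Each contributed unit returns 8.300 to the group, so the social optimum is full contribution by everyone: group total = 8.300 × 387 = 3212.10.
Efficiency loss = (8.300 − 1) × 387 = 2825.10.

2825.10 dollars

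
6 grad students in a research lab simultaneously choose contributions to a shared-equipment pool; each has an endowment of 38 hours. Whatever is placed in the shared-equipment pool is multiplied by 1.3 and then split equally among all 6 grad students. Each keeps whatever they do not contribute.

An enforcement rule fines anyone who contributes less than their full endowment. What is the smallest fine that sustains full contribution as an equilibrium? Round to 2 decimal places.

29.77 hours

Given the others contribute fully, the best deviation is to contribute 0 (any partial contribution still incurs the fine and gives up units whose private return 0.2167 is below 1).
Deviating from 38 to 0 saves 38 hours but forfeits the deviator's share of the drop in the shared-equipment pool: 1.3/6 × 38 = 8.23.
So the deviation gain is 38 − 8.23 = 29.77, and the fine must be at least 29.77 hours to wipe it out.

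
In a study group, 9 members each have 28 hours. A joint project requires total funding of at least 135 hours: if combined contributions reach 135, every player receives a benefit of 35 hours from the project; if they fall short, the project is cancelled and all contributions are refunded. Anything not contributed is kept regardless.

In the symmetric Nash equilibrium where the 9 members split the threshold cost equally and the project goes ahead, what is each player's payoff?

Equal share of the threshold: 135/9 = 15.
At this profile no one gains by cutting their contribution: any cut drops the total below 135, the project is cancelled, contributions are refunded, and the deviator ends with 28, which is less than 28 − 15 + 35 = 48. Contributing more than 15 just wastes the excess. So contributing exactly 15 is a best response.
Each player's payoff: 28 − 15 + 35 = 48.

48 hours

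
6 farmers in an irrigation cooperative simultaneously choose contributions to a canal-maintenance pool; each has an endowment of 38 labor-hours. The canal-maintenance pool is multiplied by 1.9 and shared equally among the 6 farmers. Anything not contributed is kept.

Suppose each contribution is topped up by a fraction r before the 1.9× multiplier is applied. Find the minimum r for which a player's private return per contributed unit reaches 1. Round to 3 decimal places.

With matching at rate r, one contributed unit becomes (1 + r) in the canal-maintenance pool and returns 1.9 × (1 + r) / 6 to the contributor.
Setting this equal to 1: 1 + r = 6/1.9 = 3.1579.
So the minimum matching rate is r = 3.1579 − 1 = 2.158.

2.158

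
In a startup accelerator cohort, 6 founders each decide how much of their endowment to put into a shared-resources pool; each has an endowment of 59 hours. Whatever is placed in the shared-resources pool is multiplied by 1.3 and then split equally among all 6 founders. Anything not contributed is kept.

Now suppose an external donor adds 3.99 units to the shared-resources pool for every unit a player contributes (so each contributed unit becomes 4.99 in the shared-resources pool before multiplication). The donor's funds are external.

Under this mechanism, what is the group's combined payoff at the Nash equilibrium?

2296.40 hours

The effective private return per unit is now 1.3 × 4.99 / 6 = 1.0812 > 1, so every player's dominant strategy flips to full contribution.
At the Nash equilibrium everyone contributes 59. Group total payoff = 1.3 × 4.99 × 354 = 2296.40.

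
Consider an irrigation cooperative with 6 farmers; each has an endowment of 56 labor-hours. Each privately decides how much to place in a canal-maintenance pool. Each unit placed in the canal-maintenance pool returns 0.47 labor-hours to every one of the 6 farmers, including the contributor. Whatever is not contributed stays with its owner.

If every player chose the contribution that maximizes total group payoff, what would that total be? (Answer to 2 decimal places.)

Each contributed unit returns 2.820 to the group as a whole (0.47 to each of 6 players), which exceeds 1, so the social optimum is full contribution: group total = 2.820 × 336 = 947.52.

947.52 labor-hours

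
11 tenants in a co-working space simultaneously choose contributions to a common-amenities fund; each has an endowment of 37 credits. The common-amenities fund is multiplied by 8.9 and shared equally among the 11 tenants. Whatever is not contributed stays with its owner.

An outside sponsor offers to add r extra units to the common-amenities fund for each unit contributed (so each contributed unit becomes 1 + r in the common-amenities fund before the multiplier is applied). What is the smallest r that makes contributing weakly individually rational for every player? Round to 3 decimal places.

With matching at rate r, one contributed unit becomes (1 + r) in the common-amenities fund and returns 8.9 × (1 + r) / 11 to the contributor.
Setting this equal to 1: 1 + r = 11/8.9 = 1.2360.
So the minimum matching rate is r = 1.2360 − 1 = 0.236.

0.236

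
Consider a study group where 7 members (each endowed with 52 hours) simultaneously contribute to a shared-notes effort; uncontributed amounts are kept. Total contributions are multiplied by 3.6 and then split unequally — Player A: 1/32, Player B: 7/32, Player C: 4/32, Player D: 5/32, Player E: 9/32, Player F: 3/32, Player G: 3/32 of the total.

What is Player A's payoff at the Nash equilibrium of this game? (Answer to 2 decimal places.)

57.85 hours

For player j, contributing a unit is worthwhile iff 3.6 × (j's share) ≥ 1, i.e. iff j's share is at least 0.2778.
Only Player E (9/32) clears that bar, contributing 52; the remaining 6 contribute 0. Total contributed: 52.
Player A keeps 52 and receives 3.6 × 52 × 1/32 = 5.85 from the shared-notes effort, for a payoff of 57.85.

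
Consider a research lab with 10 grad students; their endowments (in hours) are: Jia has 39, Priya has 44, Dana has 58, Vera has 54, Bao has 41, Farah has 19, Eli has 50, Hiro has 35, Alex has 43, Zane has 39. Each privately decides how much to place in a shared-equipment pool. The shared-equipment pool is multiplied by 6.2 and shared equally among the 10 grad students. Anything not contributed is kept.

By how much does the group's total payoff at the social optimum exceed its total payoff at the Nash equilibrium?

The private return per contributed unit is 6.2/10 = 0.6200 < 1 for every player regardless of endowment, so the Nash equilibrium is zero contribution and the group total is Σ E_j = 39 + 44 + 58 + 54 + 41 + 19 + 50 + 35 + 43 + 39 = 422.
Each contributed unit returns 6.200 to the group, so the social optimum is full contribution by everyone: group total = 6.200 × 422 = 2616.40.
Efficiency loss = (6.200 − 1) × 422 = 2194.40.

2194.40 hours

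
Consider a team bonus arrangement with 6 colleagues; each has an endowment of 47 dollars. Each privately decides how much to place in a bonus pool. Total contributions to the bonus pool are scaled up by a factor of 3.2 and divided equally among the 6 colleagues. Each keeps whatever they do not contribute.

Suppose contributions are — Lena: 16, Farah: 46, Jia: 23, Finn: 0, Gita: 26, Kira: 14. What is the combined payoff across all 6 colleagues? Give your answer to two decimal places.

Total contributed: 16 + 46 + 23 + 0 + 26 + 14 = 125; total kept: 6 × 47 − 125 = 157.
The bonus pool pays out 3.2 × 125 = 400.00 in aggregate.
Group total = 157 + 400.00 = 557.00.

557.00 dollars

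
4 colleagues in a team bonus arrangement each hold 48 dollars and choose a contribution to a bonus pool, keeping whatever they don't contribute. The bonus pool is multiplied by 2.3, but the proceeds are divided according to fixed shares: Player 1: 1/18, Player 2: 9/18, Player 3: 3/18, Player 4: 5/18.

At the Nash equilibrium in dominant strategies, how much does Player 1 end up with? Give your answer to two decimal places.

A player with share s gets back 2.3·s per unit contributed, so full contribution is dominant for anyone with s > 1/2.3 = 0.4348 and zero contribution is dominant for anyone below.
The only share above 0.4348 is Player 2's 9/18, contributing 48; the remaining 3 contribute 0. Total contributed: 48.
Player 1 keeps 48 and receives 2.3 × 48 × 1/18 = 6.13 from the bonus pool, for a payoff of 54.13.

54.13 dollars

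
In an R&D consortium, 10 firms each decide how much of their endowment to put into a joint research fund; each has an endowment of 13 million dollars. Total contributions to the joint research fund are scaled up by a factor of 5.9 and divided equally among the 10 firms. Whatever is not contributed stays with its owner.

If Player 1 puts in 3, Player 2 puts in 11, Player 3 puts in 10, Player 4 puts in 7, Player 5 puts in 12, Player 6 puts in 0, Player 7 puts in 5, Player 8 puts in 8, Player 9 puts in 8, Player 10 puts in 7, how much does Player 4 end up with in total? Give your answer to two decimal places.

47.89 million dollars

Total contributed: 3 + 11 + 10 + 7 + 12 + 0 + 5 + 8 + 8 + 7 = 71.
Each receives 5.9 × 71 / 10 = 41.89 from the joint research fund.
Player 4 keeps 13 − 7 = 6, so Player 4's payoff is 6 + 41.89 = 47.89.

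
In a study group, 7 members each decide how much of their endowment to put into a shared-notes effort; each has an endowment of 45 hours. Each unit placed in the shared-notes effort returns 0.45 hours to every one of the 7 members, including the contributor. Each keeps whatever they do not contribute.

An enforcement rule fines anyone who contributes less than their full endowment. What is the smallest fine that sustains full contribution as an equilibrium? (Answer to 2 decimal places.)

24.75 hours

Given the others contribute fully, the best deviation is to contribute 0 (any partial contribution still incurs the fine and gives up units whose private return 0.45 is below 1).
Deviating from 45 to 0 saves 45 hours but forfeits the deviator's share of the drop in the shared-notes effort: 0.45 × 45 = 20.25.
So the deviation gain is 45 − 20.25 = 24.75, and the fine must be at least 24.75 hours to wipe it out.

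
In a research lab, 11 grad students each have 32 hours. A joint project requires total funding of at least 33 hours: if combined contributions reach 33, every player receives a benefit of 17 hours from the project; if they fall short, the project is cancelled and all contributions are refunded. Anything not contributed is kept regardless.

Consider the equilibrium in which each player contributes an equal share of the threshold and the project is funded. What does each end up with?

46 hours

Equal share of the threshold: 33/11 = 3.
At this profile no one gains by cutting their contribution: any cut drops the total below 33, the project is cancelled, contributions are refunded, and the deviator ends with 32, which is less than 32 − 3 + 17 = 46. Contributing more than 3 just wastes the excess. So contributing exactly 3 is a best response.
Each player's payoff: 32 − 3 + 17 = 46.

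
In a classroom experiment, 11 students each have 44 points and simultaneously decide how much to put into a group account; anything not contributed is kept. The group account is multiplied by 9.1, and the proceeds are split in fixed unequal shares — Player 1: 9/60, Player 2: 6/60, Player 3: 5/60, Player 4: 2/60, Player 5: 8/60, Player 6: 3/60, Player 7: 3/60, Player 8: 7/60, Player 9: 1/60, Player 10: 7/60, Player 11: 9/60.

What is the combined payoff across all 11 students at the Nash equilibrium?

A player with share s gets back 9.1·s per unit contributed, so full contribution is dominant for anyone with s > 1/9.1 = 0.1099 and zero contribution is dominant for anyone below.
Player 1, Player 5, Player 8, Player 10 and Player 11 clear that bar, contributing 44 each; the remaining 6 contribute 0. Total contributed: 220.
The group account pays out 9.1 × 220 = 2002.00 in total (split across the unequal shares, but the aggregate is all that matters for the group sum).
The 6 free-riders keep 44 each, adding 264. Group total = 264 + 2002.00 = 2266.00.

2266.00 points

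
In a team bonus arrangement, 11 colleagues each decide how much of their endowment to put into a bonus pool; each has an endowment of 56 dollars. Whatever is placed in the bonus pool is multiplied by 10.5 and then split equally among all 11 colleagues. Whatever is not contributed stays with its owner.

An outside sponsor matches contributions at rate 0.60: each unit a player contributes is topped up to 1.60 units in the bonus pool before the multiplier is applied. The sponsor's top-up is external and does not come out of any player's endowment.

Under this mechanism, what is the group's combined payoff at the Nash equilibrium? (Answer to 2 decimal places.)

10348.80 dollars

The effective private return per unit is now 10.5 × 1.60 / 11 = 1.5273 > 1, so every player's dominant strategy flips to full contribution.
At the Nash equilibrium everyone contributes 56. Group total payoff = 10.5 × 1.60 × 616 = 10348.80.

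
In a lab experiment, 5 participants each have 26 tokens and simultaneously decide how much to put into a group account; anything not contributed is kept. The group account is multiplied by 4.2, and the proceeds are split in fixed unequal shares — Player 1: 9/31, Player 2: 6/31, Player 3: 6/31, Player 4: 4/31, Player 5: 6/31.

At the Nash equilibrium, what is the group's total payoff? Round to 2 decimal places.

For player j, contributing a unit is worthwhile iff 4.2 × (j's share) ≥ 1, i.e. iff j's share is at least 0.2381.
The only share above 0.2381 is Player 1's 9/31, contributing 26; the remaining 4 contribute 0. Total contributed: 26.
The group account pays out 4.2 × 26 = 109.20 in total (split across the unequal shares, but the aggregate is all that matters for the group sum).
The 4 free-riders keep 26 each, adding 104. Group total = 104 + 109.20 = 213.20.

213.20 tokens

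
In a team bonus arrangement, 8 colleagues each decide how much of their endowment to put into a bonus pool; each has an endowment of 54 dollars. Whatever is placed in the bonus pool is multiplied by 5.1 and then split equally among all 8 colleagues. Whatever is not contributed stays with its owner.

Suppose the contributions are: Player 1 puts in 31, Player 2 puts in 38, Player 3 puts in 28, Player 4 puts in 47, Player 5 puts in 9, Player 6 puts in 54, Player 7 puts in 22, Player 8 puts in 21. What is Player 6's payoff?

Total contributed: 31 + 38 + 28 + 47 + 9 + 54 + 22 + 21 = 250.
Each receives 5.1 × 250 / 8 = 159.38 from the bonus pool.
Player 6 keeps 54 − 54 = 0, so Player 6's payoff is 0 + 159.38 = 159.38.

159.38 dollars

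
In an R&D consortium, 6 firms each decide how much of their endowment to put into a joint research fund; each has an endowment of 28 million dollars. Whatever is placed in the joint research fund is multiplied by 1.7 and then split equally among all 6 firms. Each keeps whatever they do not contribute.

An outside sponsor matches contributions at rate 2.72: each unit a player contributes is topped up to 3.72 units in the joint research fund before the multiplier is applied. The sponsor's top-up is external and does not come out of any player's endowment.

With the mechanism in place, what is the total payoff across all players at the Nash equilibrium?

Under the mechanism each unit contributed yields 1.7 × 3.72 / 6 = 1.0540 back to its contributor per unit of net cost, which exceeds 1, making full contribution the dominant choice for everyone.
At the Nash equilibrium everyone contributes 28. Group total payoff = 1.7 × 3.72 × 168 = 1062.43.

1062.43 million dollars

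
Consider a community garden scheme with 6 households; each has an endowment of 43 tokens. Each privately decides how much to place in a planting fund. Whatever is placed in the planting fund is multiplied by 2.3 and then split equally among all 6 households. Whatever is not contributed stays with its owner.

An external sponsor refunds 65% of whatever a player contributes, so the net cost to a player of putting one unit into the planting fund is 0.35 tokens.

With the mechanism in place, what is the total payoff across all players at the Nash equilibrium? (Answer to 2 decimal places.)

With the mechanism, a contributed unit returns (2.3/6) / 0.35 = 1.0952 per unit of net cost to the contributor — now above 1 — so contributing fully is weakly dominant for every player.
At the Nash equilibrium everyone contributes 43. Group total payoff = 6 × (43 × 0.65 + 2.3 × 43) = 761.10.

761.10 tokens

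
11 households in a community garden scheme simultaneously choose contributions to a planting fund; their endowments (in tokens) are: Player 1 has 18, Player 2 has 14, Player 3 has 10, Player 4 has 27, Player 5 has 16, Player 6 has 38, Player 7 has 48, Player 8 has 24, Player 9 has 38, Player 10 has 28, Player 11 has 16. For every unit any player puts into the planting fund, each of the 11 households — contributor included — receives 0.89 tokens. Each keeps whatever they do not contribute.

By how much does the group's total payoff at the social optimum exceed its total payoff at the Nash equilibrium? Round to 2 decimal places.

The private return per contributed unit is 0.89 < 1 for everyone, so the Nash equilibrium is zero contribution and the group total is Σ E_j = 18 + 14 + 10 + 27 + 16 + 38 + 48 + 24 + 38 + 28 + 16 = 277.
Each contributed unit returns 9.790 to the group, so the social optimum is full contribution by everyone: group total = 9.790 × 277 = 2711.83.
Efficiency loss = (9.790 − 1) × 277 = 2434.83.

2434.83 tokens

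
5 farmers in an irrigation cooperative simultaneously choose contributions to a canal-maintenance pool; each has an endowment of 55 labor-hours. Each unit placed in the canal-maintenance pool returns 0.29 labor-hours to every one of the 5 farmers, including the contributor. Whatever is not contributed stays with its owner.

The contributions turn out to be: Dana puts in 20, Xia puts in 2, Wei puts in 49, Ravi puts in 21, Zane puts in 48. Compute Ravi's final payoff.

Total contributed: 20 + 2 + 49 + 21 + 48 = 140.
Each receives 0.29 × 140 = 40.60 from the canal-maintenance pool.
Ravi keeps 55 − 21 = 34, so Ravi's payoff is 34 + 40.60 = 74.60.

74.60 labor-hours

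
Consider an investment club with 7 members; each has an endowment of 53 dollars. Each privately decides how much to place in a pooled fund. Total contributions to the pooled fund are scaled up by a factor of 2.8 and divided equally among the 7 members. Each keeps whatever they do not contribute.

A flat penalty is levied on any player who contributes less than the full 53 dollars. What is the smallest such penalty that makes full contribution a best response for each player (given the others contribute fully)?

31.80 dollars

Given the others contribute fully, the best deviation is to contribute 0 (any partial contribution still incurs the fine and gives up units whose private return 0.4000 is below 1).
Deviating from 53 to 0 saves 53 dollars but forfeits the deviator's share of the drop in the pooled fund: 2.8/7 × 53 = 21.20.
So the deviation gain is 53 − 21.20 = 31.80, and the fine must be at least 31.80 dollars to wipe it out.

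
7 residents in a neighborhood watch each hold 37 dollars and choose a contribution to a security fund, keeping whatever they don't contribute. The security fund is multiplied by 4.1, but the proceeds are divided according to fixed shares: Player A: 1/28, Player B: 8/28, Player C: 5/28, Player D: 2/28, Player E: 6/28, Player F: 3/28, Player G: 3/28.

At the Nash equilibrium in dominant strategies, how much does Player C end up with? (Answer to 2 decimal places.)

Player j's private return per contributed unit is 4.1 × (j's share). Contributing is weakly dominant for j when that share is at least 1/4.1 = 0.2439, and contributing 0 is dominant otherwise.
The only share above 0.2439 is Player B's 8/28, contributing 37; the remaining 6 contribute 0. Total contributed: 37.
Player C keeps 37 and receives 4.1 × 37 × 5/28 = 27.09 from the security fund, for a payoff of 64.09.

64.09 dollars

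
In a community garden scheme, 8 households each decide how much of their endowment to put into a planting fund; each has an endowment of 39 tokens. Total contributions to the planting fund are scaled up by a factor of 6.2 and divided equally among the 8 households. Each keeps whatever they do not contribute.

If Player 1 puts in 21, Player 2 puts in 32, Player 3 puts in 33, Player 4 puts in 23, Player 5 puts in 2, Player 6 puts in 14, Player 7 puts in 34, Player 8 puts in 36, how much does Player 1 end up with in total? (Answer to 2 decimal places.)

Total contributed: 21 + 32 + 33 + 23 + 2 + 14 + 34 + 36 = 195.
Each receives 6.2 × 195 / 8 = 151.13 from the planting fund.
Player 1 keeps 39 − 21 = 18, so Player 1's payoff is 18 + 151.13 = 169.13.

169.13 tokens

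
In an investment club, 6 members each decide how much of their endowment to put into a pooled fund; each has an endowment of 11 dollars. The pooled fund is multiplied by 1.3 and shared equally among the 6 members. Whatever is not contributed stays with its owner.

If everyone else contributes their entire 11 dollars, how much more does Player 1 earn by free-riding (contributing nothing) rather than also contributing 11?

Switching from a contribution of 11 to 0 lets Player 1 keep an extra 11 dollars, but lowers the pooled fund by 11, which costs Player 1 their own share of that drop: 1.3/6 × 11 = 2.38.
Net gain = 11 − 2.38 = 8.62. The private return per contributed unit (0.2167) is below 1, so free-riding is indeed the best response regardless of what the others do.

8.62 dollars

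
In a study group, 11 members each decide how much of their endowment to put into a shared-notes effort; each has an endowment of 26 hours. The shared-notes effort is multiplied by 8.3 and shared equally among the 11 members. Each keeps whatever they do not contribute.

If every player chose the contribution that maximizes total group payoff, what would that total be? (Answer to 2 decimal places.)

Each contributed unit returns 8.300 to the group as a whole (0.7545 to each of 11 players), which exceeds 1, so the social optimum is full contribution: group total = 8.300 × 286 = 2373.80.

2373.80 hours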